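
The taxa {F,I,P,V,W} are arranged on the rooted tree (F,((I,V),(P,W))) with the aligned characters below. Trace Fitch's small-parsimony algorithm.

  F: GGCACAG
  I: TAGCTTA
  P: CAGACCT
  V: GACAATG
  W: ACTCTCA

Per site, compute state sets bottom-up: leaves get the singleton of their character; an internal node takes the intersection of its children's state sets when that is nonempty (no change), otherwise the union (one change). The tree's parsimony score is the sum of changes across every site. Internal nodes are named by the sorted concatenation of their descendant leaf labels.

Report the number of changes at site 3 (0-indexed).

2

site 0, node IV: I={T} ∪ V={G} → {G,T} (+1)
site 0, node PW: P={C} ∪ W={A} → {A,C} (+1)
site 0, node IPVW: IV={G,T} ∪ PW={A,C} → {A,C,G,T} (+1)
site 0, node FIPVW: F={G} ∩ IPVW={A,C,G,T} → {G} (+0)
site 1, node IV: I={A} ∩ V={A} → {A} (+0)
site 1, node PW: P={A} ∪ W={C} → {A,C} (+1)
site 1, node IPVW: IV={A} ∩ PW={A,C} → {A} (+0)
site 1, node FIPVW: F={G} ∪ IPVW={A} → {A,G} (+1)
site 2, node IV: I={G} ∪ V={C} → {C,G} (+1)
site 2, node PW: P={G} ∪ W={T} → {G,T} (+1)
site 2, node IPVW: IV={C,G} ∩ PW={G,T} → {G} (+0)
site 2, node FIPVW: F={C} ∪ IPVW={G} → {C,G} (+1)
site 3, node IV: I={C} ∪ V={A} → {A,C} (+1)
site 3, node PW: P={A} ∪ W={C} → {A,C} (+1)
site 3, node IPVW: IV={A,C} ∩ PW={A,C} → {A,C} (+0)
site 3, node FIPVW: F={A} ∩ IPVW={A,C} → {A} (+0)
site 4, node IV: I={T} ∪ V={A} → {A,T} (+1)
site 4, node PW: P={C} ∪ W={T} → {C,T} (+1)
site 4, node IPVW: IV={A,T} ∩ PW={C,T} → {T} (+0)
site 4, node FIPVW: F={C} ∪ IPVW={T} → {C,T} (+1)
site 5, node IV: I={T} ∩ V={T} → {T} (+0)
site 5, node PW: P={C} ∩ W={C} → {C} (+0)
site 5, node IPVW: IV={T} ∪ PW={C} → {C,T} (+1)
site 5, node FIPVW: F={A} ∪ IPVW={C,T} → {A,C,T} (+1)
site 6, node IV: I={A} ∪ V={G} → {A,G} (+1)
site 6, node PW: P={T} ∪ W={A} → {A,T} (+1)
site 6, node IPVW: IV={A,G} ∩ PW={A,T} → {A} (+0)
site 6, node FIPVW: F={G} ∪ IPVW={A} → {A,G} (+1)
per-site changes: [3, 2, 3, 2, 3, 2, 3]; total = 18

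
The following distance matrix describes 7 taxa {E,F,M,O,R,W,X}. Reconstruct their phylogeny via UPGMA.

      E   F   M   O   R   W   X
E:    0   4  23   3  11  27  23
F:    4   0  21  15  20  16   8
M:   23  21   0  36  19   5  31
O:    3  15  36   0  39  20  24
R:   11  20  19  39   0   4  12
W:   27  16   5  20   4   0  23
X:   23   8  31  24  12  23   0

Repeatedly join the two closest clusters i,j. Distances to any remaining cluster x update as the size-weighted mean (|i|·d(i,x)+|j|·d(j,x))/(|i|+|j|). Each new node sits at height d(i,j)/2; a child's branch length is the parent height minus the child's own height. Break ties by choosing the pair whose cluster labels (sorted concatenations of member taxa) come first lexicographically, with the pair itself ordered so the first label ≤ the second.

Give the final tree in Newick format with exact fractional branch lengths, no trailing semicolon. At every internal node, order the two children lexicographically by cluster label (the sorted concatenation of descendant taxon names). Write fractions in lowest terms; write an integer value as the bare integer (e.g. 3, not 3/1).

1. join E+O (d=3) ⇒ EO; edges |E|=3/2, |O|=3/2
  updated: d(EO,F)=19/2, d(EO,M)=59/2, d(EO,R)=25, d(EO,W)=47/2, d(EO,X)=47/2
2. join R+W (d=4) ⇒ RW; edges |R|=2, |W|=2
  updated: d(EO,RW)=97/4, d(F,RW)=18, d(M,RW)=12, d(RW,X)=35/2
3. join F+X (d=8) ⇒ FX; edges |F|=4, |X|=4
  updated: d(EO,FX)=33/2, d(FX,M)=26, d(FX,RW)=71/4
4. join M+RW (d=12) ⇒ MRW; edges |M|=6, |RW|=4
  updated: d(EO,MRW)=26, d(FX,MRW)=41/2
5. join EO+FX (d=33/2) ⇒ EFOX; edges |EO|=27/4, |FX|=17/4
  updated: d(EFOX,MRW)=93/4
6. join EFOX+MRW (d=93/4) ⇒ EFMORWX; edges |EFOX|=27/8, |MRW|=45/8
final tree: (((E:3/2,O:3/2):27/4,(F:4,X:4):17/4):27/8,(M:6,(R:2,W:2):4):45/8)
total length: 45

(((E:3/2,O:3/2):27/4,(F:4,X:4):17/4):27/8,(M:6,(R:2,W:2):4):45/8)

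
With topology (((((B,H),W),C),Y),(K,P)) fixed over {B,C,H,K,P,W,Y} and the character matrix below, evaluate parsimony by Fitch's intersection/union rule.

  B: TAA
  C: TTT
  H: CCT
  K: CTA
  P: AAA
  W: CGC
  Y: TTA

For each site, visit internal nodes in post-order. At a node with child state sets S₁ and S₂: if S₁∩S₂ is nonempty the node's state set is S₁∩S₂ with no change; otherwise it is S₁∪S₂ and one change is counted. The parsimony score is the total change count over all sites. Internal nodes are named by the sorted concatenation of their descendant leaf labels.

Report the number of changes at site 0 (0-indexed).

4

[col 0] BH: children B:{T}, H:{C} ∪→ {C,T}; cost 1
[col 0] BHW: children BH:{C,T}, W:{C} ∩→ {C}; cost 0
[col 0] BCHW: children BHW:{C}, C:{T} ∪→ {C,T}; cost 1
[col 0] BCHWY: children BCHW:{C,T}, Y:{T} ∩→ {T}; cost 0
[col 0] KP: children K:{C}, P:{A} ∪→ {A,C}; cost 1
[col 0] BCHKPWY: children BCHWY:{T}, KP:{A,C} ∪→ {A,C,T}; cost 1
[col 1] BH: children B:{A}, H:{C} ∪→ {A,C}; cost 1
[col 1] BHW: children BH:{A,C}, W:{G} ∪→ {A,C,G}; cost 1
[col 1] BCHW: children BHW:{A,C,G}, C:{T} ∪→ {A,C,G,T}; cost 1
[col 1] BCHWY: children BCHW:{A,C,G,T}, Y:{T} ∩→ {T}; cost 0
[col 1] KP: children K:{T}, P:{A} ∪→ {A,T}; cost 1
[col 1] BCHKPWY: children BCHWY:{T}, KP:{A,T} ∩→ {T}; cost 0
[col 2] BH: children B:{A}, H:{T} ∪→ {A,T}; cost 1
[col 2] BHW: children BH:{A,T}, W:{C} ∪→ {A,C,T}; cost 1
[col 2] BCHW: children BHW:{A,C,T}, C:{T} ∩→ {T}; cost 0
[col 2] BCHWY: children BCHW:{T}, Y:{A} ∪→ {A,T}; cost 1
[col 2] KP: children K:{A}, P:{A} ∩→ {A}; cost 0
[col 2] BCHKPWY: children BCHWY:{A,T}, KP:{A} ∩→ {A}; cost 0
per-site changes: [4, 4, 3]; total = 11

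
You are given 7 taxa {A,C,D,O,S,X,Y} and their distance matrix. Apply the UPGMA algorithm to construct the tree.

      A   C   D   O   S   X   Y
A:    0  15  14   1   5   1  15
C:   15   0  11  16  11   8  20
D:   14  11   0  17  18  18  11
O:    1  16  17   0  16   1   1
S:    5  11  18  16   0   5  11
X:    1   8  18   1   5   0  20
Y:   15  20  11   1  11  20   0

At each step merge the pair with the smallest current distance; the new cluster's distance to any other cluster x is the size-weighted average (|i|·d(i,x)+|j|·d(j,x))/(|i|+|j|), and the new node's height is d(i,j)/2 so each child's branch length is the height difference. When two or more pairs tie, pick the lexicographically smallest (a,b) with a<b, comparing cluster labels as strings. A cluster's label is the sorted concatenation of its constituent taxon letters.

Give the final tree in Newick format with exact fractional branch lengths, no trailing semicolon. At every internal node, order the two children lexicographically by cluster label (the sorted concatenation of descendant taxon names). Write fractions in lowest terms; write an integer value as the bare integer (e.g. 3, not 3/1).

step 1: merge (A,O) at d=1; branch lengths A→1/2, O→1/2; new cluster AO
  updated: d(AO,C)=31/2, d(AO,D)=31/2, d(AO,S)=21/2, d(AO,X)=1, d(AO,Y)=8
step 2: merge (AO,X) at d=1; branch lengths AO→0, X→1/2; new cluster AOX
  updated: d(AOX,C)=13, d(AOX,D)=49/3, d(AOX,S)=26/3, d(AOX,Y)=12
step 3: merge (AOX,S) at d=26/3; branch lengths AOX→23/6, S→13/3; new cluster AOSX
  updated: d(AOSX,C)=25/2, d(AOSX,D)=67/4, d(AOSX,Y)=47/4
step 4: merge (C,D) at d=11; branch lengths C→11/2, D→11/2; new cluster CD
  updated: d(AOSX,CD)=117/8, d(CD,Y)=31/2
step 5: merge (AOSX,Y) at d=47/4; branch lengths AOSX→37/24, Y→47/8; new cluster AOSXY
  updated: d(AOSXY,CD)=74/5
step 6: merge (AOSXY,CD) at d=74/5; branch lengths AOSXY→61/40, CD→19/10; new cluster ACDOSXY
final tree: (((((A:1/2,O:1/2):0,X:1/2):23/6,S:13/3):37/24,Y:47/8):61/40,(C:11/2,D:11/2):19/10)
total length: 3781/120

(((((A:1/2,O:1/2):0,X:1/2):23/6,S:13/3):37/24,Y:47/8):61/40,(C:11/2,D:11/2):19/10)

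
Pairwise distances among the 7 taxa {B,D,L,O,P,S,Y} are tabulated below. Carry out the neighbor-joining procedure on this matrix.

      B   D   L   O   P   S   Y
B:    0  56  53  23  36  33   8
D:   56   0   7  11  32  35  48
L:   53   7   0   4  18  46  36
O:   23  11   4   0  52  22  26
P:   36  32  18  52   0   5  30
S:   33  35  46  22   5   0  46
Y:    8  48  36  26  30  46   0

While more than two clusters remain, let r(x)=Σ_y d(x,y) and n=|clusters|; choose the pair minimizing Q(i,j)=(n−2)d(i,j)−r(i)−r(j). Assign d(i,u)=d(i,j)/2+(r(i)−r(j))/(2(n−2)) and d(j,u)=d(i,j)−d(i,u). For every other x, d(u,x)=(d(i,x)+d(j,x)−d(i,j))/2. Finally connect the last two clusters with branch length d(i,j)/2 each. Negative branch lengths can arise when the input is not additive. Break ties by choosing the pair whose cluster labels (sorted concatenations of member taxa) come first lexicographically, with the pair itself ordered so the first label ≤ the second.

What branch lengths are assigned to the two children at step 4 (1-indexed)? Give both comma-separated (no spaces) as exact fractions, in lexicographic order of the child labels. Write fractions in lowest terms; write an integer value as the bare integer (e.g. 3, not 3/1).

step 1: merge (B,Y) at d=8, Q=-363; branch lengths B→11/2, Y→5/2; new cluster BY
  updated: d(BY,D)=48, d(BY,L)=81/2, d(BY,O)=41/2, d(BY,P)=29, d(BY,S)=71/2
step 2: merge (P,S) at d=5, Q=-519/2; branch lengths P→25/16, S→55/16; new cluster PS
  updated: d(BY,PS)=119/4, d(D,PS)=31, d(L,PS)=59/2, d(O,PS)=69/2
step 3: merge (BY,PS) at d=119/4, Q=-697/4; branch lengths BY→413/24, PS→301/24; new cluster BPSY
  updated: d(BPSY,D)=197/8, d(BPSY,L)=161/8, d(BPSY,O)=101/8
step 4: merge (BPSY,O) at d=101/8, Q=-239/4; branch lengths BPSY→55/4, O→-9/8; new cluster BOPSY
  updated: d(BOPSY,D)=23/2, d(BOPSY,L)=23/4
step 5: merge (BOPSY,D) at d=23/2, Q=-97/4; branch lengths BOPSY→41/8, D→51/8; new cluster BDOPSY
  updated: d(BDOPSY,L)=5/8
step 6: merge (BDOPSY,L) at d=5/8; branch lengths BDOPSY→5/16, L→5/16; new cluster BDLOPSY
final tree: (((((B:11/2,Y:5/2):413/24,(P:25/16,S:55/16):301/24):55/4,O:-9/8):41/8,D:51/8):5/16,L:5/16)
total length: 135/2

55/4,-9/8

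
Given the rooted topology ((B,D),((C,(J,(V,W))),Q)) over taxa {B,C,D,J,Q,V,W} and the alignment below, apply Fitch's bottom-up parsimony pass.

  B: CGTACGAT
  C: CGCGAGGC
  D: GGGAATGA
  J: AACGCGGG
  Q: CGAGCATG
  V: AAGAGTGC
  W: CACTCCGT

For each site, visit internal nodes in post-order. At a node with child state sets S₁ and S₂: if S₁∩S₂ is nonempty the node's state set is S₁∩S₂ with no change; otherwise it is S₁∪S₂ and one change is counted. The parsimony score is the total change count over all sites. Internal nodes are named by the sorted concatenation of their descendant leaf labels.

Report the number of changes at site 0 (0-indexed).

site 0, node BD: B={C} ∪ D={G} → {C,G} (+1)
site 0, node VW: V={A} ∪ W={C} → {A,C} (+1)
site 0, node JVW: J={A} ∩ VW={A,C} → {A} (+0)
site 0, node CJVW: C={C} ∪ JVW={A} → {A,C} (+1)
site 0, node CJQVW: CJVW={A,C} ∩ Q={C} → {C} (+0)
site 0, node BCDJQVW: BD={C,G} ∩ CJQVW={C} → {C} (+0)
site 1, node BD: B={G} ∩ D={G} → {G} (+0)
site 1, node VW: V={A} ∩ W={A} → {A} (+0)
site 1, node JVW: J={A} ∩ VW={A} → {A} (+0)
site 1, node CJVW: C={G} ∪ JVW={A} → {A,G} (+1)
site 1, node CJQVW: CJVW={A,G} ∩ Q={G} → {G} (+0)
site 1, node BCDJQVW: BD={G} ∩ CJQVW={G} → {G} (+0)
site 2, node BD: B={T} ∪ D={G} → {G,T} (+1)
site 2, node VW: V={G} ∪ W={C} → {C,G} (+1)
site 2, node JVW: J={C} ∩ VW={C,G} → {C} (+0)
site 2, node CJVW: C={C} ∩ JVW={C} → {C} (+0)
site 2, node CJQVW: CJVW={C} ∪ Q={A} → {A,C} (+1)
site 2, node BCDJQVW: BD={G,T} ∪ CJQVW={A,C} → {A,C,G,T} (+1)
site 3, node BD: B={A} ∩ D={A} → {A} (+0)
site 3, node VW: V={A} ∪ W={T} → {A,T} (+1)
site 3, node JVW: J={G} ∪ VW={A,T} → {A,G,T} (+1)
site 3, node CJVW: C={G} ∩ JVW={A,G,T} → {G} (+0)
site 3, node CJQVW: CJVW={G} ∩ Q={G} → {G} (+0)
site 3, node BCDJQVW: BD={A} ∪ CJQVW={G} → {A,G} (+1)
site 4, node BD: B={C} ∪ D={A} → {A,C} (+1)
site 4, node VW: V={G} ∪ W={C} → {C,G} (+1)
site 4, node JVW: J={C} ∩ VW={C,G} → {C} (+0)
site 4, node CJVW: C={A} ∪ JVW={C} → {A,C} (+1)
site 4, node CJQVW: CJVW={A,C} ∩ Q={C} → {C} (+0)
site 4, node BCDJQVW: BD={A,C} ∩ CJQVW={C} → {C} (+0)
site 5, node BD: B={G} ∪ D={T} → {G,T} (+1)
site 5, node VW: V={T} ∪ W={C} → {C,T} (+1)
site 5, node JVW: J={G} ∪ VW={C,T} → {C,G,T} (+1)
site 5, node CJVW: C={G} ∩ JVW={C,G,T} → {G} (+0)
site 5, node CJQVW: CJVW={G} ∪ Q={A} → {A,G} (+1)
site 5, node BCDJQVW: BD={G,T} ∩ CJQVW={A,G} → {G} (+0)
site 6, node BD: B={A} ∪ D={G} → {A,G} (+1)
site 6, node VW: V={G} ∩ W={G} → {G} (+0)
site 6, node JVW: J={G} ∩ VW={G} → {G} (+0)
site 6, node CJVW: C={G} ∩ JVW={G} → {G} (+0)
site 6, node CJQVW: CJVW={G} ∪ Q={T} → {G,T} (+1)
site 6, node BCDJQVW: BD={A,G} ∩ CJQVW={G,T} → {G} (+0)
site 7, node BD: B={T} ∪ D={A} → {A,T} (+1)
site 7, node VW: V={C} ∪ W={T} → {C,T} (+1)
site 7, node JVW: J={G} ∪ VW={C,T} → {C,G,T} (+1)
site 7, node CJVW: C={C} ∩ JVW={C,G,T} → {C} (+0)
site 7, node CJQVW: CJVW={C} ∪ Q={G} → {C,G} (+1)
site 7, node BCDJQVW: BD={A,T} ∪ CJQVW={C,G} → {A,C,G,T} (+1)
per-site changes: [3, 1, 4, 3, 3, 4, 2, 5]; total = 25

3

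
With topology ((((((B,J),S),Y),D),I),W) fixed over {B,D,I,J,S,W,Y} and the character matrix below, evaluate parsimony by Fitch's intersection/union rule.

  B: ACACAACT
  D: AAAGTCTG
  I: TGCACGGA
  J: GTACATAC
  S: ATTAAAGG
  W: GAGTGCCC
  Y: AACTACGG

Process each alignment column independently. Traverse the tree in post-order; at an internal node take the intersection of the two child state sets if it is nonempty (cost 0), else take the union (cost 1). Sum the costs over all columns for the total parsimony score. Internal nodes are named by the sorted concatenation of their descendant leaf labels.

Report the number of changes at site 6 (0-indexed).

BJ@0: {A} ∪ {G} = {A,G} (union, +1)
BJS@0: {A,G} ∩ {A} = {A} (intersection, +0)
BJSY@0: {A} ∩ {A} = {A} (intersection, +0)
BDJSY@0: {A} ∩ {A} = {A} (intersection, +0)
BDIJSY@0: {A} ∪ {T} = {A,T} (union, +1)
BDIJSWY@0: {A,T} ∪ {G} = {A,G,T} (union, +1)
BJ@1: {C} ∪ {T} = {C,T} (union, +1)
BJS@1: {C,T} ∩ {T} = {T} (intersection, +0)
BJSY@1: {T} ∪ {A} = {A,T} (union, +1)
BDJSY@1: {A,T} ∩ {A} = {A} (intersection, +0)
BDIJSY@1: {A} ∪ {G} = {A,G} (union, +1)
BDIJSWY@1: {A,G} ∩ {A} = {A} (intersection, +0)
BJ@2: {A} ∩ {A} = {A} (intersection, +0)
BJS@2: {A} ∪ {T} = {A,T} (union, +1)
BJSY@2: {A,T} ∪ {C} = {A,C,T} (union, +1)
BDJSY@2: {A,C,T} ∩ {A} = {A} (intersection, +0)
BDIJSY@2: {A} ∪ {C} = {A,C} (union, +1)
BDIJSWY@2: {A,C} ∪ {G} = {A,C,G} (union, +1)
BJ@3: {C} ∩ {C} = {C} (intersection, +0)
BJS@3: {C} ∪ {A} = {A,C} (union, +1)
BJSY@3: {A,C} ∪ {T} = {A,C,T} (union, +1)
BDJSY@3: {A,C,T} ∪ {G} = {A,C,G,T} (union, +1)
BDIJSY@3: {A,C,G,T} ∩ {A} = {A} (intersection, +0)
BDIJSWY@3: {A} ∪ {T} = {A,T} (union, +1)
BJ@4: {A} ∩ {A} = {A} (intersection, +0)
BJS@4: {A} ∩ {A} = {A} (intersection, +0)
BJSY@4: {A} ∩ {A} = {A} (intersection, +0)
BDJSY@4: {A} ∪ {T} = {A,T} (union, +1)
BDIJSY@4: {A,T} ∪ {C} = {A,C,T} (union, +1)
BDIJSWY@4: {A,C,T} ∪ {G} = {A,C,G,T} (union, +1)
BJ@5: {A} ∪ {T} = {A,T} (union, +1)
BJS@5: {A,T} ∩ {A} = {A} (intersection, +0)
BJSY@5: {A} ∪ {C} = {A,C} (union, +1)
BDJSY@5: {A,C} ∩ {C} = {C} (intersection, +0)
BDIJSY@5: {C} ∪ {G} = {C,G} (union, +1)
BDIJSWY@5: {C,G} ∩ {C} = {C} (intersection, +0)
BJ@6: {C} ∪ {A} = {A,C} (union, +1)
BJS@6: {A,C} ∪ {G} = {A,C,G} (union, +1)
BJSY@6: {A,C,G} ∩ {G} = {G} (intersection, +0)
BDJSY@6: {G} ∪ {T} = {G,T} (union, +1)
BDIJSY@6: {G,T} ∩ {G} = {G} (intersection, +0)
BDIJSWY@6: {G} ∪ {C} = {C,G} (union, +1)
BJ@7: {T} ∪ {C} = {C,T} (union, +1)
BJS@7: {C,T} ∪ {G} = {C,G,T} (union, +1)
BJSY@7: {C,G,T} ∩ {G} = {G} (intersection, +0)
BDJSY@7: {G} ∩ {G} = {G} (intersection, +0)
BDIJSY@7: {G} ∪ {A} = {A,G} (union, +1)
BDIJSWY@7: {A,G} ∪ {C} = {A,C,G} (union, +1)
per-site changes: [3, 3, 4, 4, 3, 3, 4, 4]; total = 28

4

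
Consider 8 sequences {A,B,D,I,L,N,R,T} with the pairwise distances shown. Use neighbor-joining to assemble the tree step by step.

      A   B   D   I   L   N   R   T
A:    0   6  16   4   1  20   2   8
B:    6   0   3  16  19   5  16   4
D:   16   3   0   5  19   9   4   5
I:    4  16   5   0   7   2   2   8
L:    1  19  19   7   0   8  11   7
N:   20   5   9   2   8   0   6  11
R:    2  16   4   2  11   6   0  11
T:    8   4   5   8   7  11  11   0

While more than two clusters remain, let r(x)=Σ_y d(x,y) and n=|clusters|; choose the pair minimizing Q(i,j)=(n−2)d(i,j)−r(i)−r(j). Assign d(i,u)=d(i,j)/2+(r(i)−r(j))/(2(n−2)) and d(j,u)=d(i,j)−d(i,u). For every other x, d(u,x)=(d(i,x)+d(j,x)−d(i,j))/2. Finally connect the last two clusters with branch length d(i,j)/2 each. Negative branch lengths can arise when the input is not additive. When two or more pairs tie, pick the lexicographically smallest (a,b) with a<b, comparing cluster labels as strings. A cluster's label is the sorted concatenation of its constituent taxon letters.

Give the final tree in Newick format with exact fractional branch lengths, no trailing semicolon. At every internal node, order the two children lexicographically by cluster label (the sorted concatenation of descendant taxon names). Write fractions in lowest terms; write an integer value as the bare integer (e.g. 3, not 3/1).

iteration 1: select A,L (d=1, Q=-123); attach at lengths (-3/4, 7/4); label the merged cluster AL
  updated: d(AL,B)=12, d(AL,D)=17, d(AL,I)=5, d(AL,N)=27/2, d(AL,R)=6, d(AL,T)=7
iteration 2: select B,D (d=3, Q=-84); attach at lengths (14/5, 1/5); label the merged cluster BD
  updated: d(AL,BD)=13, d(BD,I)=9, d(BD,N)=11/2, d(BD,R)=17/2, d(BD,T)=3
iteration 3: select BD,T (d=3, Q=-67); attach at lengths (11/8, 13/8); label the merged cluster BDT
  updated: d(AL,BDT)=17/2, d(BDT,I)=7, d(BDT,N)=27/4, d(BDT,R)=33/4
iteration 4: select BDT,N (d=27/4, Q=-77/2); attach at lengths (15/4, 3); label the merged cluster BDNT
  updated: d(AL,BDNT)=61/8, d(BDNT,I)=9/8, d(BDNT,R)=15/4
iteration 5: select AL,R (d=6, Q=-147/8); attach at lengths (151/32, 41/32); label the merged cluster ALR
  updated: d(ALR,BDNT)=43/16, d(ALR,I)=1/2
iteration 6: select ALR,BDNT (d=43/16, Q=-69/16); attach at lengths (33/32, 53/32); label the merged cluster ABDLNRT
  updated: d(ABDLNRT,I)=-17/32
iteration 7: select ABDLNRT,I (d=-17/32); attach at lengths (-17/64, -17/64); label the merged cluster ABDILNRT
final tree: ((((A:-3/4,L:7/4):151/32,R:41/32):33/32,(((B:14/5,D:1/5):11/8,T:13/8):15/4,N:3):53/32):-17/64,I:-17/64)
total length: 701/32

((((A:-3/4,L:7/4):151/32,R:41/32):33/32,(((B:14/5,D:1/5):11/8,T:13/8):15/4,N:3):53/32):-17/64,I:-17/64)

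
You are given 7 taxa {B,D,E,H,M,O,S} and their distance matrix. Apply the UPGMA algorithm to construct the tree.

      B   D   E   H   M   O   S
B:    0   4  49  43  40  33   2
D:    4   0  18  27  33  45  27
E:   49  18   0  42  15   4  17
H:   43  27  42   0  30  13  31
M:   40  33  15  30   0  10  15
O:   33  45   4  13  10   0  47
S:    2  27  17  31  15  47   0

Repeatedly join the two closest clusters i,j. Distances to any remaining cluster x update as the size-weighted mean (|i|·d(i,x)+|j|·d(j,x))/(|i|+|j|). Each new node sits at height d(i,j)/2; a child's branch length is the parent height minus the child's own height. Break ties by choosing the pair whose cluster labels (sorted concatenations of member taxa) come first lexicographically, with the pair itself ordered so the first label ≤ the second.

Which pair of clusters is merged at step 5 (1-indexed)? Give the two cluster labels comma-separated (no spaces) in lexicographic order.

EMO,H

1. join B+S (d=2) ⇒ BS; edges |B|=1, |S|=1
  updated: d(BS,D)=31/2, d(BS,E)=33, d(BS,H)=37, d(BS,M)=55/2, d(BS,O)=40
2. join E+O (d=4) ⇒ EO; edges |E|=2, |O|=2
  updated: d(BS,EO)=73/2, d(D,EO)=63/2, d(EO,H)=55/2, d(EO,M)=25/2
3. join EO+M (d=25/2) ⇒ EMO; edges |EO|=17/4, |M|=25/4
  updated: d(BS,EMO)=67/2, d(D,EMO)=32, d(EMO,H)=85/3
4. join BS+D (d=31/2) ⇒ BDS; edges |BS|=27/4, |D|=31/4
  updated: d(BDS,EMO)=33, d(BDS,H)=101/3
5. join EMO+H (d=85/3) ⇒ EHMO; edges |EMO|=95/12, |H|=85/6
  updated: d(BDS,EHMO)=199/6
6. join BDS+EHMO (d=199/6) ⇒ BDEHMOS; edges |BDS|=53/6, |EHMO|=29/12
final tree: (((B:1,S:1):27/4,D:31/4):53/6,(((E:2,O:2):17/4,M:25/4):95/12,H:85/6):29/12)
total length: 193/3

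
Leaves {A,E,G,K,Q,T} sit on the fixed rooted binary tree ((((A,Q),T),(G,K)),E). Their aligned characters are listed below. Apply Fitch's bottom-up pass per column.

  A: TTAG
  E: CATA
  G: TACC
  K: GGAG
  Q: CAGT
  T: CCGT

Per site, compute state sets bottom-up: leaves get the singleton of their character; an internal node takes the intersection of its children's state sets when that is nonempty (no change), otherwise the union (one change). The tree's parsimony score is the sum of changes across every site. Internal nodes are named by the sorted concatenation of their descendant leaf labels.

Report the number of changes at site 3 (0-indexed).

site 0, node AQ: A={T} ∪ Q={C} → {C,T} (+1)
site 0, node AQT: AQ={C,T} ∩ T={C} → {C} (+0)
site 0, node GK: G={T} ∪ K={G} → {G,T} (+1)
site 0, node AGKQT: AQT={C} ∪ GK={G,T} → {C,G,T} (+1)
site 0, node AEGKQT: AGKQT={C,G,T} ∩ E={C} → {C} (+0)
site 1, node AQ: A={T} ∪ Q={A} → {A,T} (+1)
site 1, node AQT: AQ={A,T} ∪ T={C} → {A,C,T} (+1)
site 1, node GK: G={A} ∪ K={G} → {A,G} (+1)
site 1, node AGKQT: AQT={A,C,T} ∩ GK={A,G} → {A} (+0)
site 1, node AEGKQT: AGKQT={A} ∩ E={A} → {A} (+0)
site 2, node AQ: A={A} ∪ Q={G} → {A,G} (+1)
site 2, node AQT: AQ={A,G} ∩ T={G} → {G} (+0)
site 2, node GK: G={C} ∪ K={A} → {A,C} (+1)
site 2, node AGKQT: AQT={G} ∪ GK={A,C} → {A,C,G} (+1)
site 2, node AEGKQT: AGKQT={A,C,G} ∪ E={T} → {A,C,G,T} (+1)
site 3, node AQ: A={G} ∪ Q={T} → {G,T} (+1)
site 3, node AQT: AQ={G,T} ∩ T={T} → {T} (+0)
site 3, node GK: G={C} ∪ K={G} → {C,G} (+1)
site 3, node AGKQT: AQT={T} ∪ GK={C,G} → {C,G,T} (+1)
site 3, node AEGKQT: AGKQT={C,G,T} ∪ E={A} → {A,C,G,T} (+1)
per-site changes: [3, 3, 4, 4]; total = 14

4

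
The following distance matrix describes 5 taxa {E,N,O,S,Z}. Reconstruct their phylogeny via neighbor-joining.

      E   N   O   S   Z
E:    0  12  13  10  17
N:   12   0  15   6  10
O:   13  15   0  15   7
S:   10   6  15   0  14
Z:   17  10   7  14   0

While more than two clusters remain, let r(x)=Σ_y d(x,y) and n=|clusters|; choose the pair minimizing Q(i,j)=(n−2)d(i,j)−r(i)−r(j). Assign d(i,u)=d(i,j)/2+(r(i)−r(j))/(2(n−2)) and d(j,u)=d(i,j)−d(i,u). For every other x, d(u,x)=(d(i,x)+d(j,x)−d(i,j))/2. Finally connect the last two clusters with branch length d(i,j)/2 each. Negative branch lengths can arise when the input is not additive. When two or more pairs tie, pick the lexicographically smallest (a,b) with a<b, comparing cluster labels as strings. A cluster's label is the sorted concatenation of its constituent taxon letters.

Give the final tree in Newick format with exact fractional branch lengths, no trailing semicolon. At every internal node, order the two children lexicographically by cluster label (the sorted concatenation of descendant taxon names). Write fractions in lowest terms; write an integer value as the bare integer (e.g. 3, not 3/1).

(((E:25/4,(O:23/6,Z:19/6):21/4):7/4,N:3):3/2,S:3/2)

iteration 1: select O,Z (d=7, Q=-77); attach at lengths (23/6, 19/6); label the merged cluster OZ
  updated: d(E,OZ)=23/2, d(N,OZ)=9, d(OZ,S)=11
iteration 2: select E,OZ (d=23/2, Q=-42); attach at lengths (25/4, 21/4); label the merged cluster EOZ
  updated: d(EOZ,N)=19/4, d(EOZ,S)=19/4
iteration 3: select EOZ,N (d=19/4, Q=-31/2); attach at lengths (7/4, 3); label the merged cluster ENOZ
  updated: d(ENOZ,S)=3
iteration 4: select ENOZ,S (d=3); attach at lengths (3/2, 3/2); label the merged cluster ENOSZ
final tree: (((E:25/4,(O:23/6,Z:19/6):21/4):7/4,N:3):3/2,S:3/2)
total length: 105/4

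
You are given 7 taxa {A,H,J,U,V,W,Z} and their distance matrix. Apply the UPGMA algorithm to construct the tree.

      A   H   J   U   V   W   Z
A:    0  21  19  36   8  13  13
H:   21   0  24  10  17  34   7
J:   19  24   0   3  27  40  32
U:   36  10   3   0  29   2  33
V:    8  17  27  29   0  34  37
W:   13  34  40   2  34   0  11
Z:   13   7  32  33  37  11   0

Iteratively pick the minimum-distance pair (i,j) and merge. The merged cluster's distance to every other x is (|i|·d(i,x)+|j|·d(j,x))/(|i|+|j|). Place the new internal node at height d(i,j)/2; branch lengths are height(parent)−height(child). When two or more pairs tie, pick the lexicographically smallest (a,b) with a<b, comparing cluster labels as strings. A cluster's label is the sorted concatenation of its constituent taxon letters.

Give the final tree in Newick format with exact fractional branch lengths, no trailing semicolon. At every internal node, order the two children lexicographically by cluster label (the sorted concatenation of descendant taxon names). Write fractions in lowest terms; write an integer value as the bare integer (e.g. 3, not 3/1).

1. join U+W (d=2) ⇒ UW; edges |U|=1, |W|=1
  updated: d(A,UW)=49/2, d(H,UW)=22, d(J,UW)=43/2, d(UW,V)=63/2, d(UW,Z)=22
2. join H+Z (d=7) ⇒ HZ; edges |H|=7/2, |Z|=7/2
  updated: d(A,HZ)=17, d(HZ,J)=28, d(HZ,UW)=22, d(HZ,V)=27
3. join A+V (d=8) ⇒ AV; edges |A|=4, |V|=4
  updated: d(AV,HZ)=22, d(AV,J)=23, d(AV,UW)=28
4. join J+UW (d=43/2) ⇒ JUW; edges |J|=43/4, |UW|=39/4
  updated: d(AV,JUW)=79/3, d(HZ,JUW)=24
5. join AV+HZ (d=22) ⇒ AHVZ; edges |AV|=7, |HZ|=15/2
  updated: d(AHVZ,JUW)=151/6
6. join AHVZ+JUW (d=151/6) ⇒ AHJUVWZ; edges |AHVZ|=19/12, |JUW|=11/6
final tree: (((A:4,V:4):7,(H:7/2,Z:7/2):15/2):19/12,(J:43/4,(U:1,W:1):39/4):11/6)
total length: 665/12

(((A:4,V:4):7,(H:7/2,Z:7/2):15/2):19/12,(J:43/4,(U:1,W:1):39/4):11/6)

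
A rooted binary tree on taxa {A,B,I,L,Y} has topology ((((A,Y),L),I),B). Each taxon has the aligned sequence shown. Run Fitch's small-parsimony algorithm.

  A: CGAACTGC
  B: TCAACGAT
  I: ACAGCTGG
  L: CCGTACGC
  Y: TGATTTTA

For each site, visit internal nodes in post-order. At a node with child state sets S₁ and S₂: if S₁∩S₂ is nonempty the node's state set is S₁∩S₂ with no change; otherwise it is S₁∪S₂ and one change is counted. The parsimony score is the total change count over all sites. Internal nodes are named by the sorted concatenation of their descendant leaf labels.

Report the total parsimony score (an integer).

[col 0] AY: children A:{C}, Y:{T} ∪→ {C,T}; cost 1
[col 0] ALY: children AY:{C,T}, L:{C} ∩→ {C}; cost 0
[col 0] AILY: children ALY:{C}, I:{A} ∪→ {A,C}; cost 1
[col 0] ABILY: children AILY:{A,C}, B:{T} ∪→ {A,C,T}; cost 1
[col 1] AY: children A:{G}, Y:{G} ∩→ {G}; cost 0
[col 1] ALY: children AY:{G}, L:{C} ∪→ {C,G}; cost 1
[col 1] AILY: children ALY:{C,G}, I:{C} ∩→ {C}; cost 0
[col 1] ABILY: children AILY:{C}, B:{C} ∩→ {C}; cost 0
[col 2] AY: children A:{A}, Y:{A} ∩→ {A}; cost 0
[col 2] ALY: children AY:{A}, L:{G} ∪→ {A,G}; cost 1
[col 2] AILY: children ALY:{A,G}, I:{A} ∩→ {A}; cost 0
[col 2] ABILY: children AILY:{A}, B:{A} ∩→ {A}; cost 0
[col 3] AY: children A:{A}, Y:{T} ∪→ {A,T}; cost 1
[col 3] ALY: children AY:{A,T}, L:{T} ∩→ {T}; cost 0
[col 3] AILY: children ALY:{T}, I:{G} ∪→ {G,T}; cost 1
[col 3] ABILY: children AILY:{G,T}, B:{A} ∪→ {A,G,T}; cost 1
[col 4] AY: children A:{C}, Y:{T} ∪→ {C,T}; cost 1
[col 4] ALY: children AY:{C,T}, L:{A} ∪→ {A,C,T}; cost 1
[col 4] AILY: children ALY:{A,C,T}, I:{C} ∩→ {C}; cost 0
[col 4] ABILY: children AILY:{C}, B:{C} ∩→ {C}; cost 0
[col 5] AY: children A:{T}, Y:{T} ∩→ {T}; cost 0
[col 5] ALY: children AY:{T}, L:{C} ∪→ {C,T}; cost 1
[col 5] AILY: children ALY:{C,T}, I:{T} ∩→ {T}; cost 0
[col 5] ABILY: children AILY:{T}, B:{G} ∪→ {G,T}; cost 1
[col 6] AY: children A:{G}, Y:{T} ∪→ {G,T}; cost 1
[col 6] ALY: children AY:{G,T}, L:{G} ∩→ {G}; cost 0
[col 6] AILY: children ALY:{G}, I:{G} ∩→ {G}; cost 0
[col 6] ABILY: children AILY:{G}, B:{A} ∪→ {A,G}; cost 1
[col 7] AY: children A:{C}, Y:{A} ∪→ {A,C}; cost 1
[col 7] ALY: children AY:{A,C}, L:{C} ∩→ {C}; cost 0
[col 7] AILY: children ALY:{C}, I:{G} ∪→ {C,G}; cost 1
[col 7] ABILY: children AILY:{C,G}, B:{T} ∪→ {C,G,T}; cost 1
per-site changes: [3, 1, 1, 3, 2, 2, 2, 3]; total = 17

17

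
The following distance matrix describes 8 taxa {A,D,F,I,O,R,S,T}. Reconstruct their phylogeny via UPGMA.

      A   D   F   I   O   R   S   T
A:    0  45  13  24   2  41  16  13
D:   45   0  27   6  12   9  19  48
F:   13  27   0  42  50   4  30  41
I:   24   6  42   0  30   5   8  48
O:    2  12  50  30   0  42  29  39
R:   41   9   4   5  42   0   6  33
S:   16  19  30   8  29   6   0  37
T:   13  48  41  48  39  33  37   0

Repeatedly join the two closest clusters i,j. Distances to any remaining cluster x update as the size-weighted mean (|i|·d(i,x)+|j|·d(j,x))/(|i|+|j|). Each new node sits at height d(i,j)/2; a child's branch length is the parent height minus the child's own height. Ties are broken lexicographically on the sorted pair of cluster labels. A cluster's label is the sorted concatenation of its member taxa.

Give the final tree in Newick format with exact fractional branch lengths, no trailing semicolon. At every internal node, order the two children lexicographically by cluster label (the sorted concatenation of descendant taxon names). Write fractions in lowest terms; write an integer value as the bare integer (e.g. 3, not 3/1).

step 1: merge (A,O) at d=2; branch lengths A→1, O→1; new cluster AO
  updated: d(AO,D)=57/2, d(AO,F)=63/2, d(AO,I)=27, d(AO,R)=83/2, d(AO,S)=45/2, d(AO,T)=26
step 2: merge (F,R) at d=4; branch lengths F→2, R→2; new cluster FR
  updated: d(AO,FR)=73/2, d(D,FR)=18, d(FR,I)=47/2, d(FR,S)=18, d(FR,T)=37
step 3: merge (D,I) at d=6; branch lengths D→3, I→3; new cluster DI
  updated: d(AO,DI)=111/4, d(DI,FR)=83/4, d(DI,S)=27/2, d(DI,T)=48
step 4: merge (DI,S) at d=27/2; branch lengths DI→15/4, S→27/4; new cluster DIS
  updated: d(AO,DIS)=26, d(DIS,FR)=119/6, d(DIS,T)=133/3
step 5: merge (DIS,FR) at d=119/6; branch lengths DIS→19/6, FR→95/12; new cluster DFIRS
  updated: d(AO,DFIRS)=151/5, d(DFIRS,T)=207/5
step 6: merge (AO,T) at d=26; branch lengths AO→12, T→13; new cluster AOT
  updated: d(AOT,DFIRS)=509/15
step 7: merge (AOT,DFIRS) at d=509/15; branch lengths AOT→119/30, DFIRS→141/20; new cluster ADFIORST
final tree: (((A:1,O:1):12,T:13):119/30,(((D:3,I:3):15/4,S:27/4):19/6,(F:2,R:2):95/12):141/20)
total length: 348/5

(((A:1,O:1):12,T:13):119/30,(((D:3,I:3):15/4,S:27/4):19/6,(F:2,R:2):95/12):141/20)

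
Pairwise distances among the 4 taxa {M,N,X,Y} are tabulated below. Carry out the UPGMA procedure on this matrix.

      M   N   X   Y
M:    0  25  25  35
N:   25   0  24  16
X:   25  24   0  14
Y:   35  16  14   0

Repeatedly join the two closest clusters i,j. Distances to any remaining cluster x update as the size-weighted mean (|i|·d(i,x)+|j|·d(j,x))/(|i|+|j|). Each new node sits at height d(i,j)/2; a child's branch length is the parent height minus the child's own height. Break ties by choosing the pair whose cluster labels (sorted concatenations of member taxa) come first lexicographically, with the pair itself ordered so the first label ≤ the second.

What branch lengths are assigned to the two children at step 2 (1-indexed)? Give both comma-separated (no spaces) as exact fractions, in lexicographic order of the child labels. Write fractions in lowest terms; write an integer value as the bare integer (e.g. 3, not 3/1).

iteration 1: select X,Y (d=14); attach at lengths (7, 7); label the merged cluster XY
  updated: d(M,XY)=30, d(N,XY)=20
iteration 2: select N,XY (d=20); attach at lengths (10, 3); label the merged cluster NXY
  updated: d(M,NXY)=85/3
iteration 3: select M,NXY (d=85/3); attach at lengths (85/6, 25/6); label the merged cluster MNXY
final tree: (M:85/6,(N:10,(X:7,Y:7):3):25/6)
total length: 136/3

10,3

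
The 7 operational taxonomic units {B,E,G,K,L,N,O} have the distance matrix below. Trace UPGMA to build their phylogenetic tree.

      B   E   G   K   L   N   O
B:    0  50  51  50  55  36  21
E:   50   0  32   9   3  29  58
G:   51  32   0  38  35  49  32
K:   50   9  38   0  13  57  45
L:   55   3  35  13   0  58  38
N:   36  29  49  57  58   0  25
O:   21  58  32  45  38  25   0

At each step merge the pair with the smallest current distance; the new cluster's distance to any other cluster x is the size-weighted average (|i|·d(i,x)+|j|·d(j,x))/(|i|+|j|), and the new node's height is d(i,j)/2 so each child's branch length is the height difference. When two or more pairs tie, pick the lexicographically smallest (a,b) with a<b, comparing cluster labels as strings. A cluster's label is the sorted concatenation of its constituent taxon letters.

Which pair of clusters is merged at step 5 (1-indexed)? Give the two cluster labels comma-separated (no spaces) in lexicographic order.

step 1: merge (E,L) at d=3; branch lengths E→3/2, L→3/2; new cluster EL
  updated: d(B,EL)=105/2, d(EL,G)=67/2, d(EL,K)=11, d(EL,N)=87/2, d(EL,O)=48
step 2: merge (EL,K) at d=11; branch lengths EL→4, K→11/2; new cluster EKL
  updated: d(B,EKL)=155/3, d(EKL,G)=35, d(EKL,N)=48, d(EKL,O)=47
step 3: merge (B,O) at d=21; branch lengths B→21/2, O→21/2; new cluster BO
  updated: d(BO,EKL)=148/3, d(BO,G)=83/2, d(BO,N)=61/2
step 4: merge (BO,N) at d=61/2; branch lengths BO→19/4, N→61/4; new cluster BNO
  updated: d(BNO,EKL)=440/9, d(BNO,G)=44
step 5: merge (EKL,G) at d=35; branch lengths EKL→12, G→35/2; new cluster EGKL
  updated: d(BNO,EGKL)=143/3
step 6: merge (BNO,EGKL) at d=143/3; branch lengths BNO→103/12, EGKL→19/3; new cluster BEGKLNO
final tree: (((B:21/2,O:21/2):19/4,N:61/4):103/12,(((E:3/2,L:3/2):4,K:11/2):12,G:35/2):19/3)
total length: 1175/12

EKL,G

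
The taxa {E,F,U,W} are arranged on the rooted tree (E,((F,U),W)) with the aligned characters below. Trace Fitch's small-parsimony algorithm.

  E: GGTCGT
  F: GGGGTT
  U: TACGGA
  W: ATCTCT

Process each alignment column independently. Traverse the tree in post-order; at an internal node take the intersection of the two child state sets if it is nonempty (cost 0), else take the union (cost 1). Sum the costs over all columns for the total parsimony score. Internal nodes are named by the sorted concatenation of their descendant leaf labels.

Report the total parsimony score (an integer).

11

[col 0] FU: children F:{G}, U:{T} ∪→ {G,T}; cost 1
[col 0] FUW: children FU:{G,T}, W:{A} ∪→ {A,G,T}; cost 1
[col 0] EFUW: children E:{G}, FUW:{A,G,T} ∩→ {G}; cost 0
[col 1] FU: children F:{G}, U:{A} ∪→ {A,G}; cost 1
[col 1] FUW: children FU:{A,G}, W:{T} ∪→ {A,G,T}; cost 1
[col 1] EFUW: children E:{G}, FUW:{A,G,T} ∩→ {G}; cost 0
[col 2] FU: children F:{G}, U:{C} ∪→ {C,G}; cost 1
[col 2] FUW: children FU:{C,G}, W:{C} ∩→ {C}; cost 0
[col 2] EFUW: children E:{T}, FUW:{C} ∪→ {C,T}; cost 1
[col 3] FU: children F:{G}, U:{G} ∩→ {G}; cost 0
[col 3] FUW: children FU:{G}, W:{T} ∪→ {G,T}; cost 1
[col 3] EFUW: children E:{C}, FUW:{G,T} ∪→ {C,G,T}; cost 1
[col 4] FU: children F:{T}, U:{G} ∪→ {G,T}; cost 1
[col 4] FUW: children FU:{G,T}, W:{C} ∪→ {C,G,T}; cost 1
[col 4] EFUW: children E:{G}, FUW:{C,G,T} ∩→ {G}; cost 0
[col 5] FU: children F:{T}, U:{A} ∪→ {A,T}; cost 1
[col 5] FUW: children FU:{A,T}, W:{T} ∩→ {T}; cost 0
[col 5] EFUW: children E:{T}, FUW:{T} ∩→ {T}; cost 0
per-site changes: [2, 2, 2, 2, 2, 1]; total = 11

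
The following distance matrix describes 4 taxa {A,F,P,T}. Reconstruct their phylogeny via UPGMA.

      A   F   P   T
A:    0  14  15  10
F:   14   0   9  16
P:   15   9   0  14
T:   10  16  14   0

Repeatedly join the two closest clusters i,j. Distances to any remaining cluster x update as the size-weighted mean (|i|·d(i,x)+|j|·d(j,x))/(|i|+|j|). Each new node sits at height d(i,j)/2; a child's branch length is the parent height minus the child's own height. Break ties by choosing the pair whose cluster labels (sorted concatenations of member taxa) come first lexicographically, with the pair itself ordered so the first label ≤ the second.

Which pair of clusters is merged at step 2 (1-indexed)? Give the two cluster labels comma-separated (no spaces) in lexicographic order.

A,T

1. join F+P (d=9) ⇒ FP; edges |F|=9/2, |P|=9/2
  updated: d(A,FP)=29/2, d(FP,T)=15
2. join A+T (d=10) ⇒ AT; edges |A|=5, |T|=5
  updated: d(AT,FP)=59/4
3. join AT+FP (d=59/4) ⇒ AFPT; edges |AT|=19/8, |FP|=23/8
final tree: ((A:5,T:5):19/8,(F:9/2,P:9/2):23/8)
total length: 97/4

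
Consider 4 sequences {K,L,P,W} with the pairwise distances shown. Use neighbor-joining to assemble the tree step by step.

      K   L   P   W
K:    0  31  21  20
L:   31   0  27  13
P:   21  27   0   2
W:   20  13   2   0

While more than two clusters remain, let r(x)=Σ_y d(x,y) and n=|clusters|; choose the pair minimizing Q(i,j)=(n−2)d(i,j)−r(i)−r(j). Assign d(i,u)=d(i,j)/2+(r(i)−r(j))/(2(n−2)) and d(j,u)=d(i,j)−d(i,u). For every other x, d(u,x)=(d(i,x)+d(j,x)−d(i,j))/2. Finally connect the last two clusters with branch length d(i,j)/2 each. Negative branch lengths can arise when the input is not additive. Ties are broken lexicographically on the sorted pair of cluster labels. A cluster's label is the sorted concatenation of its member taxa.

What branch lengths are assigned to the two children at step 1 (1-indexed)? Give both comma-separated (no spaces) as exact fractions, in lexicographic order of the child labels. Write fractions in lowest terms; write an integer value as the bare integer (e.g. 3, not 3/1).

63/4,61/4

step 1: merge (K,L) at d=31, Q=-81; branch lengths K→63/4, L→61/4; new cluster KL
  updated: d(KL,P)=17/2, d(KL,W)=1
step 2: merge (KL,P) at d=17/2, Q=-23/2; branch lengths KL→15/4, P→19/4; new cluster KLP
  updated: d(KLP,W)=-11/4
step 3: merge (KLP,W) at d=-11/4; branch lengths KLP→-11/8, W→-11/8; new cluster KLPW
final tree: (((K:63/4,L:61/4):15/4,P:19/4):-11/8,W:-11/8)
total length: 147/4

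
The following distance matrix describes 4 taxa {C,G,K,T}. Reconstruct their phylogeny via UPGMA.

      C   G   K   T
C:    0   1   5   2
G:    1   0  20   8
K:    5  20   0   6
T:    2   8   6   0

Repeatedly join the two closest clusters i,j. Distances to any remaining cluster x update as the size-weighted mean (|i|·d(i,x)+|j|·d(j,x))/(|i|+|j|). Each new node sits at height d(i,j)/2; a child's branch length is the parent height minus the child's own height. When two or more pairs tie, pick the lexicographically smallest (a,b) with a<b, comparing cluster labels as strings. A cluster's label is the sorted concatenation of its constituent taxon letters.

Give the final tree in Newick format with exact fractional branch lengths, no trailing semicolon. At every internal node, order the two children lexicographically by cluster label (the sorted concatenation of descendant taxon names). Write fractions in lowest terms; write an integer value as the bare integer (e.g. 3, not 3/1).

(((C:1/2,G:1/2):2,T:5/2):8/3,K:31/6)

1. join C+G (d=1) ⇒ CG; edges |C|=1/2, |G|=1/2
  updated: d(CG,K)=25/2, d(CG,T)=5
2. join CG+T (d=5) ⇒ CGT; edges |CG|=2, |T|=5/2
  updated: d(CGT,K)=31/3
3. join CGT+K (d=31/3) ⇒ CGKT; edges |CGT|=8/3, |K|=31/6
final tree: (((C:1/2,G:1/2):2,T:5/2):8/3,K:31/6)
total length: 40/3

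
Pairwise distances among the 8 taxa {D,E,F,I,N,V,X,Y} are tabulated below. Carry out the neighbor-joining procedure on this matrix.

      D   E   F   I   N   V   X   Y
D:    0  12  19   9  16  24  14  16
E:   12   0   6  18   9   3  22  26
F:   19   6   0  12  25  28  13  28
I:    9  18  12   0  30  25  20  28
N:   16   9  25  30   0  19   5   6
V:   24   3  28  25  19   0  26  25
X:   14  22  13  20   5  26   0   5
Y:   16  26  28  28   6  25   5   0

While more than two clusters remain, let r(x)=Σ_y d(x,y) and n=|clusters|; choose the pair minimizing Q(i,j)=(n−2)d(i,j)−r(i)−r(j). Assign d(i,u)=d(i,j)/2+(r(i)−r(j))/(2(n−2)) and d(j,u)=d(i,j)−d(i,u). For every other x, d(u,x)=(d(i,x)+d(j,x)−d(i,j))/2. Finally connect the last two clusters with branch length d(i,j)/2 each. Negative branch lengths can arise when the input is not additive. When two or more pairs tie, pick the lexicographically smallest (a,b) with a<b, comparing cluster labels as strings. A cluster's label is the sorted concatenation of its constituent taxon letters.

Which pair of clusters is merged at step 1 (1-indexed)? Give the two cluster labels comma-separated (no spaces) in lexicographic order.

iteration 1: select E,V (d=3, Q=-228); attach at lengths (-3, 6); label the merged cluster EV
  updated: d(D,EV)=33/2, d(EV,F)=31/2, d(EV,I)=20, d(EV,N)=25/2, d(EV,X)=45/2, d(EV,Y)=24
iteration 2: select F,I (d=12, Q=-343/2); attach at lengths (107/20, 133/20); label the merged cluster FI
  updated: d(D,FI)=8, d(EV,FI)=47/4, d(FI,N)=43/2, d(FI,X)=21/2, d(FI,Y)=22
iteration 3: select EV,FI (d=47/4, Q=-114); attach at lengths (121/16, 67/16); label the merged cluster EFIV
  updated: d(D,EFIV)=51/8, d(EFIV,N)=89/8, d(EFIV,X)=85/8, d(EFIV,Y)=137/8
iteration 4: select D,EFIV (d=51/8, Q=-157/2); attach at lengths (35/8, 2); label the merged cluster DEFIV
  updated: d(DEFIV,N)=83/8, d(DEFIV,X)=73/8, d(DEFIV,Y)=107/8
iteration 5: select DEFIV,X (d=73/8, Q=-135/4); attach at lengths (8, 9/8); label the merged cluster DEFIVX
  updated: d(DEFIVX,N)=25/8, d(DEFIVX,Y)=37/8
iteration 6: select DEFIVX,N (d=25/8, Q=-55/4); attach at lengths (7/8, 9/4); label the merged cluster DEFINVX
  updated: d(DEFINVX,Y)=15/4
iteration 7: select DEFINVX,Y (d=15/4); attach at lengths (15/8, 15/8); label the merged cluster DEFINVXY
final tree: ((((D:35/8,((E:-3,V:6):121/16,(F:107/20,I:133/20):67/16):2):8,X:9/8):7/8,N:9/4):15/8,Y:15/8)
total length: 393/8

E,V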